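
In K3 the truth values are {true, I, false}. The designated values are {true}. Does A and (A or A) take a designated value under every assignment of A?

Countermodel: A=I gives I, which is not designated.

No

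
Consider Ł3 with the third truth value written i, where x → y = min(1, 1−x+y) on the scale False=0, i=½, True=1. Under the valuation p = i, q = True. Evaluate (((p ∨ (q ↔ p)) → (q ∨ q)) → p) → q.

True

q ↔ p = True ↔ i = i
p ∨ (q ↔ p) = i ∨ i = i
q ∨ q = True ∨ True = True
(p ∨ (q ↔ p)) → (q ∨ q) = i → True = True
((p ∨ (q ↔ p)) → (q ∨ q)) → p = True → i = i
(((p ∨ (q ↔ p)) → (q ∨ q)) → p) → q = i → True = True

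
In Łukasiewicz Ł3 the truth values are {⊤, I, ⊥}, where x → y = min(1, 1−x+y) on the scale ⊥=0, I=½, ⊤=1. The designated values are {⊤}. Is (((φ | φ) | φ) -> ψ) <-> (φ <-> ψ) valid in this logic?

No

Countermodel: φ=I, ψ=⊤ gives I, which is not designated.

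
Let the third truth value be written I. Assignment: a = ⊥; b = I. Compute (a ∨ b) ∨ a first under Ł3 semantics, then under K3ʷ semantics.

I; I

In Ł3: a ∨ b = ⊥ ∨ I = I
(a ∨ b) ∨ a = I ∨ ⊥ = I
In K3ʷ: a ∨ b = ⊥ ∨ I = I
(a ∨ b) ∨ a = I ∨ ⊥ = I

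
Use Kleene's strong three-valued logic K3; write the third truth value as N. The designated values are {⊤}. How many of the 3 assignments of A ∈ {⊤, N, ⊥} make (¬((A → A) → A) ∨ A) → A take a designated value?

1

A=⊤: ⊤ ✓
A=N: N ·
A=⊥: ⊥ ·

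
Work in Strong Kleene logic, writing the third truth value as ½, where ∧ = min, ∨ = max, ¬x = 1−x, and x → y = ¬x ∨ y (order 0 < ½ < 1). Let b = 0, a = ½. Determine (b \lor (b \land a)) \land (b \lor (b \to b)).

0

b \land a = 0 \land ½ = 0
b \lor (b \land a) = 0 \lor 0 = 0
b \to b = 0 \to 0 = 1
b \lor (b \to b) = 0 \lor 1 = 1
(b \lor (b \land a)) \land (b \lor (b \to b)) = 0 \land 1 = 0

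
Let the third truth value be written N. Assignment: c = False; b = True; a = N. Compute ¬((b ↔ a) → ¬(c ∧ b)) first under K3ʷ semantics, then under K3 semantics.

N; False

In K3ʷ: b ↔ a = True ↔ N = N
c ∧ b = False ∧ True = False
¬(c ∧ b) = ¬False = True
(b ↔ a) → ¬(c ∧ b) = N → True = N  [any arg is the third value ⇒ result is the third value]
¬((b ↔ a) → ¬(c ∧ b)) = ¬N = N
In K3: b ↔ a = True ↔ N = N
c ∧ b = False ∧ True = False
¬(c ∧ b) = ¬False = True
(b ↔ a) → ¬(c ∧ b) = N → True = True  [¬N ∨ True]
¬((b ↔ a) → ¬(c ∧ b)) = ¬True = False
They differ because K3ʷ and K3 treat N differently under the binary connectives.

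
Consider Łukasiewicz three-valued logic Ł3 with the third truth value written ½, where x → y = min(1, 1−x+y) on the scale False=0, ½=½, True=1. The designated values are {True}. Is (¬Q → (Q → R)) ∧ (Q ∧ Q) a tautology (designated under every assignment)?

No

Countermodel: Q=½, R=True gives ½, which is not designated.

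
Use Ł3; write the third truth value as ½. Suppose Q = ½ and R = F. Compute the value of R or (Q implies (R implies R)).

R implies R = F implies F = T
Q implies (R implies R) = ½ implies T = T  [min(1, 1−½+1)]
R or (Q implies (R implies R)) = F or T = T

T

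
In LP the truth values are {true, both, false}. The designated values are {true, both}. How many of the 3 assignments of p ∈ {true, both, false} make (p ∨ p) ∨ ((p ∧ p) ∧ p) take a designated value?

p=true: true ✓
p=both: both ✓
p=false: false ·

2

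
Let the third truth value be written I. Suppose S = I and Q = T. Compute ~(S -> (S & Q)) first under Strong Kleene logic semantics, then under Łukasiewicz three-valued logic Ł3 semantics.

In Strong Kleene logic: S & Q = I & T = I
S -> (S & Q) = I -> I = I
~(S -> (S & Q)) = ~I = I
In Łukasiewicz three-valued logic Ł3: S & Q = I & T = I
S -> (S & Q) = I -> I = T
~(S -> (S & Q)) = ~T = F
They differ because Strong Kleene logic and Łukasiewicz three-valued logic Ł3 treat I differently under implication.

I; F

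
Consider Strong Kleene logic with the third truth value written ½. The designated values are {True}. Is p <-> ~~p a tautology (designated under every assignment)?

No

Countermodel: p=½ gives ½, which is not designated.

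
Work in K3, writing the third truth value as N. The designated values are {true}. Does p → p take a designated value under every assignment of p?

Countermodel: p=N gives N, which is not designated.

No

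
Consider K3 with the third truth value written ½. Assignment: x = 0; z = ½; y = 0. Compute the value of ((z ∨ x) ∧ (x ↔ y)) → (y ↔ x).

z ∨ x = ½ ∨ 0 = ½
x ↔ y = 0 ↔ 0 = 1
(z ∨ x) ∧ (x ↔ y) = ½ ∧ 1 = ½
y ↔ x = 0 ↔ 0 = 1
((z ∨ x) ∧ (x ↔ y)) → (y ↔ x) = ½ → 1 = 1

1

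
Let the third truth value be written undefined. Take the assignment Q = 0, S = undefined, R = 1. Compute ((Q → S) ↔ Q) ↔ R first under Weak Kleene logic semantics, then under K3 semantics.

undefined; 0

In Weak Kleene logic: Q → S = 0 → undefined = undefined  [any arg is the third value ⇒ result is the third value]
(Q → S) ↔ Q = undefined ↔ 0 = undefined
((Q → S) ↔ Q) ↔ R = undefined ↔ 1 = undefined
In K3: Q → S = 0 → undefined = 1  [¬0 ∨ undefined]
(Q → S) ↔ Q = 1 ↔ 0 = 0
((Q → S) ↔ Q) ↔ R = 0 ↔ 1 = 0
They differ because Weak Kleene logic and K3 treat undefined differently under the binary connectives.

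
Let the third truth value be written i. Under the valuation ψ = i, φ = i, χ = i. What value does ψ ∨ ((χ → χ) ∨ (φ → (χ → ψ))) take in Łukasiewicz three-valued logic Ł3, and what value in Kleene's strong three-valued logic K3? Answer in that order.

True; i

In Łukasiewicz three-valued logic Ł3: χ → χ = i → i = True  [min(1, 1−½+½)]
χ → ψ = i → i = True
φ → (χ → ψ) = i → True = True
(χ → χ) ∨ (φ → (χ → ψ)) = True ∨ True = True
ψ ∨ ((χ → χ) ∨ (φ → (χ → ψ))) = i ∨ True = True
In Kleene's strong three-valued logic K3: χ → χ = i → i = i  [¬i ∨ i]
χ → ψ = i → i = i
φ → (χ → ψ) = i → i = i
(χ → χ) ∨ (φ → (χ → ψ)) = i ∨ i = i
ψ ∨ ((χ → χ) ∨ (φ → (χ → ψ))) = i ∨ i = i
They differ because Łukasiewicz three-valued logic Ł3 and Kleene's strong three-valued logic K3 treat i differently under implication.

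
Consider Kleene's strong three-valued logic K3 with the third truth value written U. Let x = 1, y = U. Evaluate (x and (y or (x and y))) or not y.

x and y = 1 and U = U
y or (x and y) = U or U = U
x and (y or (x and y)) = 1 and U = U
not y = not U = U
(x and (y or (x and y))) or not y = U or U = U

U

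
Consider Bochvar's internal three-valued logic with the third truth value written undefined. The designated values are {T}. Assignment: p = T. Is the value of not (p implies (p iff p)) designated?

p iff p = T iff T = T
p implies (p iff p) = T implies T = T
not (p implies (p iff p)) = not T = F
F ∉ {T}.

No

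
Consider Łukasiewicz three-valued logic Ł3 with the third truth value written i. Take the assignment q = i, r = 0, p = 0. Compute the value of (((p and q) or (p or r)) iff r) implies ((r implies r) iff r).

0

p and q = 0 and i = 0
p or r = 0 or 0 = 0
(p and q) or (p or r) = 0 or 0 = 0
((p and q) or (p or r)) iff r = 0 iff 0 = 1
r implies r = 0 implies 0 = 1
(r implies r) iff r = 1 iff 0 = 0
(((p and q) or (p or r)) iff r) implies ((r implies r) iff r) = 1 implies 0 = 0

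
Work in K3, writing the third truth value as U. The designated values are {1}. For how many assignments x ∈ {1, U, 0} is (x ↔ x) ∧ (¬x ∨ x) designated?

x=1: 1 ✓
x=U: U ·
x=0: 1 ✓

2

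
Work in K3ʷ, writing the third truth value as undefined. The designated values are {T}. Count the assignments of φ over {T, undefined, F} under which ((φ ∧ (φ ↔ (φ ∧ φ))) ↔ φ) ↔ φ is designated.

φ=T: T ✓
φ=undefined: undefined ·
φ=F: F ·

1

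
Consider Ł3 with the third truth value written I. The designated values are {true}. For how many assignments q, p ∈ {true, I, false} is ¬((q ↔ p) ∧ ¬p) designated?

Designated under: (q=true, p=true); (q=true, p=false); (q=I, p=true); (q=false, p=true).

4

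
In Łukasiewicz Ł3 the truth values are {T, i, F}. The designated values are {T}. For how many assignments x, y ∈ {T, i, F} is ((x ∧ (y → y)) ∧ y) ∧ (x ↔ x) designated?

1

Designated under: (x=T, y=T).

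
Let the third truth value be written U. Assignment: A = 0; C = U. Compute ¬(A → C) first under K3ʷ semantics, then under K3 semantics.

In K3ʷ: A → C = 0 → U = U
¬(A → C) = ¬U = U
In K3: A → C = 0 → U = 1  [¬0 ∨ U]
¬(A → C) = ¬1 = 0
They differ because K3ʷ and K3 treat U differently under the binary connectives.

U; 0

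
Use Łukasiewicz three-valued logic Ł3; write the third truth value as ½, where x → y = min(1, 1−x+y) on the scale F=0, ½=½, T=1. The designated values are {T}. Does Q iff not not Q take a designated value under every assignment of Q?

Every assignment of Q over {T, ½, F} gives a value in {T}.
In particular, with Q=½: Q iff not not Q = T.

Yes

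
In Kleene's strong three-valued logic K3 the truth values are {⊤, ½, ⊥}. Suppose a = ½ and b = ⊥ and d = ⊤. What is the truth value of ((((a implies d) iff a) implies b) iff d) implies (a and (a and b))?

a implies d = ½ implies ⊤ = ⊤
(a implies d) iff a = ⊤ iff ½ = ½
((a implies d) iff a) implies b = ½ implies ⊥ = ½
(((a implies d) iff a) implies b) iff d = ½ iff ⊤ = ½
a and b = ½ and ⊥ = ⊥
a and (a and b) = ½ and ⊥ = ⊥
((((a implies d) iff a) implies b) iff d) implies (a and (a and b)) = ½ implies ⊥ = ½

½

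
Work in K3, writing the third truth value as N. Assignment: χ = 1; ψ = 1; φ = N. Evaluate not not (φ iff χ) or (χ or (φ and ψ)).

φ iff χ = N iff 1 = N
not (φ iff χ) = not N = N
not not (φ iff χ) = not N = N
φ and ψ = N and 1 = N
χ or (φ and ψ) = 1 or N = 1
not not (φ iff χ) or (χ or (φ and ψ)) = N or 1 = 1

1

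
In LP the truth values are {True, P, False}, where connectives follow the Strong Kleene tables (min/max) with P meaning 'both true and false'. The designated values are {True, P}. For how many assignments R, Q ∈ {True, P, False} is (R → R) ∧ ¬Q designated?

Of the 9 assignments, 6 give a value in {True, P}.

6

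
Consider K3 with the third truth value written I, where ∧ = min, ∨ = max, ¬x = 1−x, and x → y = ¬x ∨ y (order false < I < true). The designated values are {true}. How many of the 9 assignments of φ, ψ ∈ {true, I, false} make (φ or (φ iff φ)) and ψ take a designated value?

Designated under: (φ=true, ψ=true); (φ=false, ψ=true).

2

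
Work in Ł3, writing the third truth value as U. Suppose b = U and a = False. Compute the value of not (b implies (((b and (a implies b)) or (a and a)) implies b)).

False

a implies b = False implies U = True  [min(1, 1−0+½)]
b and (a implies b) = U and True = U
a and a = False and False = False
(b and (a implies b)) or (a and a) = U or False = U
((b and (a implies b)) or (a and a)) implies b = U implies U = True
b implies (((b and (a implies b)) or (a and a)) implies b) = U implies True = True
not (b implies (((b and (a implies b)) or (a and a)) implies b)) = not True = False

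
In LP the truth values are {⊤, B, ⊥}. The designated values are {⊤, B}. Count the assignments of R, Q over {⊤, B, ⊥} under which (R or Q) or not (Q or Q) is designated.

9

Of the 9 assignments, 9 give a value in {⊤, B}.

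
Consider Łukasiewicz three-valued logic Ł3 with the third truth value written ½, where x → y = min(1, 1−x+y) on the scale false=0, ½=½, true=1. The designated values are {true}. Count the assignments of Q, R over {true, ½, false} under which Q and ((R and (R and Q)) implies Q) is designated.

3

Designated under: (Q=true, R=true); (Q=true, R=½); (Q=true, R=false).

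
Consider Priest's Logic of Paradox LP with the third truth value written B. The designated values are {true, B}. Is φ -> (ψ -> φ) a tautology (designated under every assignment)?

Every assignment of φ, ψ over {true, B, false} gives a value in {true, B}.
In particular, with φ=B, ψ=B: φ -> (ψ -> φ) = B.

Yes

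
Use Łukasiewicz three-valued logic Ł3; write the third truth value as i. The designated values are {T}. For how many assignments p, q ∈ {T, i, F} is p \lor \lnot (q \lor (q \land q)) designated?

5

Of the 9 assignments, 5 give a value in {T}.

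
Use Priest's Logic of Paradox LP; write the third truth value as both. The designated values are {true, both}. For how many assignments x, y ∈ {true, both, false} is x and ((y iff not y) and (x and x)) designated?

Designated under: (x=true, y=both); (x=both, y=both).

2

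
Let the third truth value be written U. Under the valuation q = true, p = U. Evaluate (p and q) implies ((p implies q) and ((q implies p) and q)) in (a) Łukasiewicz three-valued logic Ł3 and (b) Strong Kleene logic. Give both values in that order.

In Łukasiewicz three-valued logic Ł3: p and q = U and true = U
p implies q = U implies true = true
q implies p = true implies U = U
(q implies p) and q = U and true = U
(p implies q) and ((q implies p) and q) = true and U = U
(p and q) implies ((p implies q) and ((q implies p) and q)) = U implies U = true
In Strong Kleene logic: p and q = U and true = U
p implies q = U implies true = true
q implies p = true implies U = U
(q implies p) and q = U and true = U
(p implies q) and ((q implies p) and q) = true and U = U
(p and q) implies ((p implies q) and ((q implies p) and q)) = U implies U = U
They differ because Łukasiewicz three-valued logic Ł3 and Strong Kleene logic treat U differently under implication.

true; U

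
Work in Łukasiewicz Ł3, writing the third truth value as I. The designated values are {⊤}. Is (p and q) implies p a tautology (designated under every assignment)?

Yes

Every assignment of p, q over {⊤, I, ⊥} gives a value in {⊤}.
In particular, with p=I, q=I: (p and q) implies p = ⊤.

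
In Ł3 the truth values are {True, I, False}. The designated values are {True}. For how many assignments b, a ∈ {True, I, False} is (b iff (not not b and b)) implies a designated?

3

Designated under: (b=True, a=True); (b=I, a=True); (b=False, a=True).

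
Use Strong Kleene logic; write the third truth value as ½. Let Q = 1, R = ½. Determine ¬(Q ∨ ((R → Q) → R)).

R → Q = ½ → 1 = 1  [¬½ ∨ 1]
(R → Q) → R = 1 → ½ = ½
Q ∨ ((R → Q) → R) = 1 ∨ ½ = 1
¬(Q ∨ ((R → Q) → R)) = ¬1 = 0

0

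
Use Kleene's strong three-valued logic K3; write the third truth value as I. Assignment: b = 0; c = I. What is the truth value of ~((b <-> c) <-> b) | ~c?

I

b <-> c = 0 <-> I = I
(b <-> c) <-> b = I <-> 0 = I
~((b <-> c) <-> b) = ~I = I
~c = ~I = I
~((b <-> c) <-> b) | ~c = I | I = I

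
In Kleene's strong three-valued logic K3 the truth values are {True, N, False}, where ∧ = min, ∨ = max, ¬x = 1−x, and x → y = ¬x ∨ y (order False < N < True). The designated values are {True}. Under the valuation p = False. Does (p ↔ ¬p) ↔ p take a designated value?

Yes

¬p = ¬False = True
p ↔ ¬p = False ↔ True = False
(p ↔ ¬p) ↔ p = False ↔ False = True
True ∈ {True}.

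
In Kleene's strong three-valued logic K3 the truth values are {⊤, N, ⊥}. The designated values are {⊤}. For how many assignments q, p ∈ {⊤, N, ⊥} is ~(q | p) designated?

1

Designated under: (q=⊥, p=⊥).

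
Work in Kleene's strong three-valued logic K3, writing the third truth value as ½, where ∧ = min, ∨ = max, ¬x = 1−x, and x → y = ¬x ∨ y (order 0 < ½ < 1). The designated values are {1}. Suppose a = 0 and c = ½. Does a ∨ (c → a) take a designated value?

c → a = ½ → 0 = ½
a ∨ (c → a) = 0 ∨ ½ = ½
½ ∉ {1}.

No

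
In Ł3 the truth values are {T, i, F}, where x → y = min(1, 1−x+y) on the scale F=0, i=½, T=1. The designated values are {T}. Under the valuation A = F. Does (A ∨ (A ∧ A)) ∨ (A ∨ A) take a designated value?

A ∧ A = F ∧ F = F
A ∨ (A ∧ A) = F ∨ F = F
A ∨ A = F ∨ F = F
(A ∨ (A ∧ A)) ∨ (A ∨ A) = F ∨ F = F
F ∉ {T}.

No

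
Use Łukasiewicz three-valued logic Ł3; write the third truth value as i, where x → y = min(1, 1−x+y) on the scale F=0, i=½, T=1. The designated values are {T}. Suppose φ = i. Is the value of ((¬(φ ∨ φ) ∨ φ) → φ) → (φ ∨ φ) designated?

No

φ ∨ φ = i ∨ i = i
¬(φ ∨ φ) = ¬i = i
¬(φ ∨ φ) ∨ φ = i ∨ i = i
(¬(φ ∨ φ) ∨ φ) → φ = i → i = T
φ ∨ φ = i ∨ i = i
((¬(φ ∨ φ) ∨ φ) → φ) → (φ ∨ φ) = T → i = i
i ∉ {T}.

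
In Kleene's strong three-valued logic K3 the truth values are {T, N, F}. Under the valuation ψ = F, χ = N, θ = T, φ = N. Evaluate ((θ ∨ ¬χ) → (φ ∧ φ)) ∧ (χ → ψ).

N

¬χ = ¬N = N
θ ∨ ¬χ = T ∨ N = T
φ ∧ φ = N ∧ N = N
(θ ∨ ¬χ) → (φ ∧ φ) = T → N = N  [¬T ∨ N]
χ → ψ = N → F = N
((θ ∨ ¬χ) → (φ ∧ φ)) ∧ (χ → ψ) = N ∧ N = N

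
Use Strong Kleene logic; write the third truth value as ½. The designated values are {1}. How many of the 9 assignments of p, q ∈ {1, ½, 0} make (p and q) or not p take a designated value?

4

Designated under: (p=1, q=1); (p=0, q=1); (p=0, q=½); (p=0, q=0).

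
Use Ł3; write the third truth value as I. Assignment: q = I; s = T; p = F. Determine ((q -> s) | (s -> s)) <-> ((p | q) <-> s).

I

q -> s = I -> T = T  [min(1, 1−½+1)]
s -> s = T -> T = T
(q -> s) | (s -> s) = T | T = T
p | q = F | I = I
(p | q) <-> s = I <-> T = I
((q -> s) | (s -> s)) <-> ((p | q) <-> s) = T <-> I = I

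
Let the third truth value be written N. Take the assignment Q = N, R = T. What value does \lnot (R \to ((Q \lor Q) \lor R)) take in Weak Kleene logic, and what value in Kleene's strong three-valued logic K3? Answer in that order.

In Weak Kleene logic: Q \lor Q = N \lor N = N
(Q \lor Q) \lor R = N \lor T = N
R \to ((Q \lor Q) \lor R) = T \to N = N  [any arg is the third value ⇒ result is the third value]
\lnot (R \to ((Q \lor Q) \lor R)) = \lnot N = N
In Kleene's strong three-valued logic K3: Q \lor Q = N \lor N = N
(Q \lor Q) \lor R = N \lor T = T
R \to ((Q \lor Q) \lor R) = T \to T = T
\lnot (R \to ((Q \lor Q) \lor R)) = \lnot T = F
They differ because Weak Kleene logic and Kleene's strong three-valued logic K3 treat N differently under the binary connectives.

N; F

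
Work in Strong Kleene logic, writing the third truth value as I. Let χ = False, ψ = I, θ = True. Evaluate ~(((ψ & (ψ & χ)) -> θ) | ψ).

False

ψ & χ = I & False = False
ψ & (ψ & χ) = I & False = False
(ψ & (ψ & χ)) -> θ = False -> True = True
((ψ & (ψ & χ)) -> θ) | ψ = True | I = True
~(((ψ & (ψ & χ)) -> θ) | ψ) = ~True = False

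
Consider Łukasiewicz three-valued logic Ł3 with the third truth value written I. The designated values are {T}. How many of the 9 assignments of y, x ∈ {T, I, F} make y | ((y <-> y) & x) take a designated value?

Of the 9 assignments, 5 give a value in {T}.

5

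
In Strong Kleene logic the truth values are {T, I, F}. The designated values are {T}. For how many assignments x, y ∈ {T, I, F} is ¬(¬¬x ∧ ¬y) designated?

5

Of the 9 assignments, 5 give a value in {T}.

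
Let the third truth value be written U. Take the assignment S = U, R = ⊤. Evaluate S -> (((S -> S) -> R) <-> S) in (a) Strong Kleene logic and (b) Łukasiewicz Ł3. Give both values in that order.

In Strong Kleene logic: S -> S = U -> U = U  [~U | U]
(S -> S) -> R = U -> ⊤ = ⊤
((S -> S) -> R) <-> S = ⊤ <-> U = U
S -> (((S -> S) -> R) <-> S) = U -> U = U
In Łukasiewicz Ł3: S -> S = U -> U = ⊤  [min(1, 1−½+½)]
(S -> S) -> R = ⊤ -> ⊤ = ⊤
((S -> S) -> R) <-> S = ⊤ <-> U = U
S -> (((S -> S) -> R) <-> S) = U -> U = ⊤
They differ because Strong Kleene logic and Łukasiewicz Ł3 treat U differently under implication.

U; ⊤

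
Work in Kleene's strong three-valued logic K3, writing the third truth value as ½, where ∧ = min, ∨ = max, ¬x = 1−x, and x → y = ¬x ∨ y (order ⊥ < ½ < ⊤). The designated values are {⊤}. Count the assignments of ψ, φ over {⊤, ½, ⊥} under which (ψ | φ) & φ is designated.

Designated under: (ψ=⊤, φ=⊤); (ψ=½, φ=⊤); (ψ=⊥, φ=⊤).

3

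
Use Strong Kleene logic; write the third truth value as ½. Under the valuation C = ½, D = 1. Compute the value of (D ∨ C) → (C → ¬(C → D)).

½

D ∨ C = 1 ∨ ½ = 1
C → D = ½ → 1 = 1  [¬½ ∨ 1]
¬(C → D) = ¬1 = 0
C → ¬(C → D) = ½ → 0 = ½
(D ∨ C) → (C → ¬(C → D)) = 1 → ½ = ½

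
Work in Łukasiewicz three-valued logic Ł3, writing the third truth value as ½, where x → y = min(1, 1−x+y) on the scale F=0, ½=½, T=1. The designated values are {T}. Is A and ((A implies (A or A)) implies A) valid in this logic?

Countermodel: A=½ gives ½, which is not designated.

No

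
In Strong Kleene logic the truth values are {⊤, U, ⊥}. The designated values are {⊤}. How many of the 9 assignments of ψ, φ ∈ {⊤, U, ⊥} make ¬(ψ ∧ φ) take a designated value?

5

Of the 9 assignments, 5 give a value in {⊤}.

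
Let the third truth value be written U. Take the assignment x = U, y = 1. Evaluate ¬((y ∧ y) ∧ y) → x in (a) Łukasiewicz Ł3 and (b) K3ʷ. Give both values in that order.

1; U

In Łukasiewicz Ł3: y ∧ y = 1 ∧ 1 = 1
(y ∧ y) ∧ y = 1 ∧ 1 = 1
¬((y ∧ y) ∧ y) = ¬1 = 0
¬((y ∧ y) ∧ y) → x = 0 → U = 1
In K3ʷ: y ∧ y = 1 ∧ 1 = 1
(y ∧ y) ∧ y = 1 ∧ 1 = 1
¬((y ∧ y) ∧ y) = ¬1 = 0
¬((y ∧ y) ∧ y) → x = 0 → U = U
They differ because Łukasiewicz Ł3 and K3ʷ treat U differently under the binary connectives.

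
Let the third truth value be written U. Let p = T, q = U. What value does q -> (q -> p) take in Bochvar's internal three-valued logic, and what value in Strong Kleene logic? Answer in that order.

U; T

In Bochvar's internal three-valued logic: q -> p = U -> T = U
q -> (q -> p) = U -> U = U
In Strong Kleene logic: q -> p = U -> T = T  [~U | T]
q -> (q -> p) = U -> T = T
They differ because Bochvar's internal three-valued logic and Strong Kleene logic treat U differently under the binary connectives.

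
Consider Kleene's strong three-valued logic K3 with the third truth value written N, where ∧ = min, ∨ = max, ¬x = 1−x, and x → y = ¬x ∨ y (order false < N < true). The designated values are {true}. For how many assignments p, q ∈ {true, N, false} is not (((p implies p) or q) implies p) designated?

3

Designated under: (p=false, q=true); (p=false, q=N); (p=false, q=false).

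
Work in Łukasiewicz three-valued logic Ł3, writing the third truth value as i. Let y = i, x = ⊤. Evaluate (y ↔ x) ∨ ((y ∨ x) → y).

i

y ↔ x = i ↔ ⊤ = i
y ∨ x = i ∨ ⊤ = ⊤
(y ∨ x) → y = ⊤ → i = i
(y ↔ x) ∨ ((y ∨ x) → y) = i ∨ i = i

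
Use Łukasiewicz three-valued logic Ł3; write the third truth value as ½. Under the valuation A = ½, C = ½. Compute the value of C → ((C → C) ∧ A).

⊤

C → C = ½ → ½ = ⊤
(C → C) ∧ A = ⊤ ∧ ½ = ½
C → ((C → C) ∧ A) = ½ → ½ = ⊤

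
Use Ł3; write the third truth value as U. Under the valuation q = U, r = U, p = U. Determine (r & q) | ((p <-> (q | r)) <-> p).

r & q = U & U = U
q | r = U | U = U
p <-> (q | r) = U <-> U = T
(p <-> (q | r)) <-> p = T <-> U = U
(r & q) | ((p <-> (q | r)) <-> p) = U | U = U

U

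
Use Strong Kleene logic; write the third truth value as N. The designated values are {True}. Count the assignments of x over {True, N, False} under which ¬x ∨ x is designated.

2

x=True: True ✓
x=N: N ·
x=False: True ✓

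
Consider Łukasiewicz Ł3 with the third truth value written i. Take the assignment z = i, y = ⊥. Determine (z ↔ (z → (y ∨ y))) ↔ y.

y ∨ y = ⊥ ∨ ⊥ = ⊥
z → (y ∨ y) = i → ⊥ = i  [min(1, 1−½+0)]
z ↔ (z → (y ∨ y)) = i ↔ i = ⊤
(z ↔ (z → (y ∨ y))) ↔ y = ⊤ ↔ ⊥ = ⊥

⊥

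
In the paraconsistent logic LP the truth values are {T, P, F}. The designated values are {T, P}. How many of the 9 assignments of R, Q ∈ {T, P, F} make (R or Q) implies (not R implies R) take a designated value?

Of the 9 assignments, 8 give a value in {T, P}.

8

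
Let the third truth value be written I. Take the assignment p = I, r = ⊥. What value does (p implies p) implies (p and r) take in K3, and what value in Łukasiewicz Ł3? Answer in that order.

In K3: p implies p = I implies I = I
p and r = I and ⊥ = ⊥
(p implies p) implies (p and r) = I implies ⊥ = I
In Łukasiewicz Ł3: p implies p = I implies I = ⊤  [min(1, 1−½+½)]
p and r = I and ⊥ = ⊥
(p implies p) implies (p and r) = ⊤ implies ⊥ = ⊥
They differ because K3 and Łukasiewicz Ł3 treat I differently under implication.

I; ⊥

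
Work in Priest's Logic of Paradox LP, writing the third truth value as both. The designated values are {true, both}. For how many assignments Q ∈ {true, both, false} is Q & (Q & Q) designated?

Q=true: true ✓
Q=both: both ✓
Q=false: false ·

2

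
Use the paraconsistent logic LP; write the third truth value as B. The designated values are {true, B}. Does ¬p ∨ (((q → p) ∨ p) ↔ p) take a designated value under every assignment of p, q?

Yes

Every assignment of p, q over {true, B, false} gives a value in {true, B}.
In particular, with p=B, q=B: ¬p ∨ (((q → p) ∨ p) ↔ p) = B.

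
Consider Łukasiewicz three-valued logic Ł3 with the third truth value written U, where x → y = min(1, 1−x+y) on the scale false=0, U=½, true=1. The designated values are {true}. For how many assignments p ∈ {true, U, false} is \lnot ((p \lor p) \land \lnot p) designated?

p=true: true ✓
p=U: U ·
p=false: true ✓

2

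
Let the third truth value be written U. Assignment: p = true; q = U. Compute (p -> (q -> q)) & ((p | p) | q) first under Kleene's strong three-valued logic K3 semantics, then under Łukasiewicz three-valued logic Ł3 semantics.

U; true

In Kleene's strong three-valued logic K3: q -> q = U -> U = U
p -> (q -> q) = true -> U = U
p | p = true | true = true
(p | p) | q = true | U = true
(p -> (q -> q)) & ((p | p) | q) = U & true = U
In Łukasiewicz three-valued logic Ł3: q -> q = U -> U = true  [min(1, 1−½+½)]
p -> (q -> q) = true -> true = true
p | p = true | true = true
(p | p) | q = true | U = true
(p -> (q -> q)) & ((p | p) | q) = true & true = true
They differ because Kleene's strong three-valued logic K3 and Łukasiewicz three-valued logic Ł3 treat U differently under implication.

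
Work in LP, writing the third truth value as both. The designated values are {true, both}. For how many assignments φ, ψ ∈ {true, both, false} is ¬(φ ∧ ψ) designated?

Of the 9 assignments, 8 give a value in {true, both}.

8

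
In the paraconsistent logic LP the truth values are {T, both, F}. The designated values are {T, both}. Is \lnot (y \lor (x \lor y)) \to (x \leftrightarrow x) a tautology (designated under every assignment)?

Yes

Every assignment of y, x over {T, both, F} gives a value in {T, both}.
In particular, with y=both, x=both: \lnot (y \lor (x \lor y)) \to (x \leftrightarrow x) = both.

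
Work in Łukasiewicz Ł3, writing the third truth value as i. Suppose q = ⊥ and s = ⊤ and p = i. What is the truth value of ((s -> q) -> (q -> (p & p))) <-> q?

s -> q = ⊤ -> ⊥ = ⊥
p & p = i & i = i
q -> (p & p) = ⊥ -> i = ⊤  [min(1, 1−0+½)]
(s -> q) -> (q -> (p & p)) = ⊥ -> ⊤ = ⊤
((s -> q) -> (q -> (p & p))) <-> q = ⊤ <-> ⊥ = ⊥

⊥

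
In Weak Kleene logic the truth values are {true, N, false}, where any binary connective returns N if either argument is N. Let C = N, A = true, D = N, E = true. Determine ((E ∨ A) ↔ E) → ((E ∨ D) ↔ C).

N

E ∨ A = true ∨ true = true
(E ∨ A) ↔ E = true ↔ true = true
E ∨ D = true ∨ N = N
(E ∨ D) ↔ C = N ↔ N = N
((E ∨ A) ↔ E) → ((E ∨ D) ↔ C) = true → N = N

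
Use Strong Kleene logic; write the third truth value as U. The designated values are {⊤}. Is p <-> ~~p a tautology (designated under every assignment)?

No

Countermodel: p=U gives U, which is not designated.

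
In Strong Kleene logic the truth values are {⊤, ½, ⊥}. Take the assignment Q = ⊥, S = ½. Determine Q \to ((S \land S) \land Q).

⊤

S \land S = ½ \land ½ = ½
(S \land S) \land Q = ½ \land ⊥ = ⊥
Q \to ((S \land S) \land Q) = ⊥ \to ⊥ = ⊤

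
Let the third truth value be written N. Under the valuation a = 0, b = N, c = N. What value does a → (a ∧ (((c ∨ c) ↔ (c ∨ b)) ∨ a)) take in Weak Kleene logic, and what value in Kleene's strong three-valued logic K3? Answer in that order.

N; 1

In Weak Kleene logic: c ∨ c = N ∨ N = N
c ∨ b = N ∨ N = N
(c ∨ c) ↔ (c ∨ b) = N ↔ N = N
((c ∨ c) ↔ (c ∨ b)) ∨ a = N ∨ 0 = N
a ∧ (((c ∨ c) ↔ (c ∨ b)) ∨ a) = 0 ∧ N = N
a → (a ∧ (((c ∨ c) ↔ (c ∨ b)) ∨ a)) = 0 → N = N
In Kleene's strong three-valued logic K3: c ∨ c = N ∨ N = N
c ∨ b = N ∨ N = N
(c ∨ c) ↔ (c ∨ b) = N ↔ N = N
((c ∨ c) ↔ (c ∨ b)) ∨ a = N ∨ 0 = N
a ∧ (((c ∨ c) ↔ (c ∨ b)) ∨ a) = 0 ∧ N = 0
a → (a ∧ (((c ∨ c) ↔ (c ∨ b)) ∨ a)) = 0 → 0 = 1
They differ because Weak Kleene logic and Kleene's strong three-valued logic K3 treat N differently under the binary connectives.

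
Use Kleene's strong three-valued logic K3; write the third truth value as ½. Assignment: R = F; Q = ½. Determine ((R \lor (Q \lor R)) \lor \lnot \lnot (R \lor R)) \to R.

Q \lor R = ½ \lor F = ½
R \lor (Q \lor R) = F \lor ½ = ½
R \lor R = F \lor F = F
\lnot (R \lor R) = \lnot F = T
\lnot \lnot (R \lor R) = \lnot T = F
(R \lor (Q \lor R)) \lor \lnot \lnot (R \lor R) = ½ \lor F = ½
((R \lor (Q \lor R)) \lor \lnot \lnot (R \lor R)) \to R = ½ \to F = ½  [\lnot ½ \lor F]

½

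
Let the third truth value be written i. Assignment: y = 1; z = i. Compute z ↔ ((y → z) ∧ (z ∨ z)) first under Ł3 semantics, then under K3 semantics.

In Ł3: y → z = 1 → i = i
z ∨ z = i ∨ i = i
(y → z) ∧ (z ∨ z) = i ∧ i = i
z ↔ ((y → z) ∧ (z ∨ z)) = i ↔ i = 1
In K3: y → z = 1 → i = i  [¬1 ∨ i]
z ∨ z = i ∨ i = i
(y → z) ∧ (z ∨ z) = i ∧ i = i
z ↔ ((y → z) ∧ (z ∨ z)) = i ↔ i = i
They differ because Ł3 and K3 treat i differently under implication.

1; i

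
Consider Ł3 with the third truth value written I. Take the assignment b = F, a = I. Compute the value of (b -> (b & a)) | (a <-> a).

b & a = F & I = F
b -> (b & a) = F -> F = T
a <-> a = I <-> I = T  [1 − |½−½|]
(b -> (b & a)) | (a <-> a) = T | T = T

T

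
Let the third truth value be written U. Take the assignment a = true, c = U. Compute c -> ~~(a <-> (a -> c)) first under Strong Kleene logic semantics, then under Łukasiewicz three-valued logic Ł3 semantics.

U; true

In Strong Kleene logic: a -> c = true -> U = U  [~true | U]
a <-> (a -> c) = true <-> U = U
~(a <-> (a -> c)) = ~U = U
~~(a <-> (a -> c)) = ~U = U
c -> ~~(a <-> (a -> c)) = U -> U = U
In Łukasiewicz three-valued logic Ł3: a -> c = true -> U = U  [min(1, 1−1+½)]
a <-> (a -> c) = true <-> U = U
~(a <-> (a -> c)) = ~U = U
~~(a <-> (a -> c)) = ~U = U
c -> ~~(a <-> (a -> c)) = U -> U = true
They differ because Strong Kleene logic and Łukasiewicz three-valued logic Ł3 treat U differently under implication.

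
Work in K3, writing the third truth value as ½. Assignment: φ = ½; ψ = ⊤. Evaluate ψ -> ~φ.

½

~φ = ~½ = ½
ψ -> ~φ = ⊤ -> ½ = ½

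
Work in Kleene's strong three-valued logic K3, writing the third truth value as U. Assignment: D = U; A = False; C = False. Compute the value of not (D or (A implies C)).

A implies C = False implies False = True
D or (A implies C) = U or True = True
not (D or (A implies C)) = not True = False

False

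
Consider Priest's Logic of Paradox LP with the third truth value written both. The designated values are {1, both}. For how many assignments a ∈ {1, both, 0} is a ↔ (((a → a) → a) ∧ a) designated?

3

a=1: 1 ✓
a=both: both ✓
a=0: 1 ✓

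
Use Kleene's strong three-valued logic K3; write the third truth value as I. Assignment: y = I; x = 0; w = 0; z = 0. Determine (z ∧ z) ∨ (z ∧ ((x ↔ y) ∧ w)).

0

z ∧ z = 0 ∧ 0 = 0
x ↔ y = 0 ↔ I = I
(x ↔ y) ∧ w = I ∧ 0 = 0
z ∧ ((x ↔ y) ∧ w) = 0 ∧ 0 = 0
(z ∧ z) ∨ (z ∧ ((x ↔ y) ∧ w)) = 0 ∨ 0 = 0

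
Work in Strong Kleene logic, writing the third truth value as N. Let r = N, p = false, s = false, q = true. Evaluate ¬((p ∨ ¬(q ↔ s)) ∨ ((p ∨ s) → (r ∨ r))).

false

q ↔ s = true ↔ false = false
¬(q ↔ s) = ¬false = true
p ∨ ¬(q ↔ s) = false ∨ true = true
p ∨ s = false ∨ false = false
r ∨ r = N ∨ N = N
(p ∨ s) → (r ∨ r) = false → N = true  [¬false ∨ N]
(p ∨ ¬(q ↔ s)) ∨ ((p ∨ s) → (r ∨ r)) = true ∨ true = true
¬((p ∨ ¬(q ↔ s)) ∨ ((p ∨ s) → (r ∨ r))) = ¬true = false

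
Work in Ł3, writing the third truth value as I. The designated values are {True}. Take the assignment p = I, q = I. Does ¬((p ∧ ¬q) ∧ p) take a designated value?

No

¬q = ¬I = I
p ∧ ¬q = I ∧ I = I
(p ∧ ¬q) ∧ p = I ∧ I = I
¬((p ∧ ¬q) ∧ p) = ¬I = I
I ∉ {True}.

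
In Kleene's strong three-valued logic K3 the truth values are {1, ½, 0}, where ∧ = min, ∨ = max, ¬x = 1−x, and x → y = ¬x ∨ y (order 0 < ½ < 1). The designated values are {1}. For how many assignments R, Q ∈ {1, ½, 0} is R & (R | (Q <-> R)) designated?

3

Designated under: (R=1, Q=1); (R=1, Q=½); (R=1, Q=0).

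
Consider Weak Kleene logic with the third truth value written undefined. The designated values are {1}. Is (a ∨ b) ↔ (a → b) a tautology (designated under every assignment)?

Countermodel: a=1, b=undefined gives undefined, which is not designated.

No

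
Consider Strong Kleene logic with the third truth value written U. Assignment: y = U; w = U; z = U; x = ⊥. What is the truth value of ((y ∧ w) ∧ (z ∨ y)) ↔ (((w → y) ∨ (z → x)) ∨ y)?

y ∧ w = U ∧ U = U
z ∨ y = U ∨ U = U
(y ∧ w) ∧ (z ∨ y) = U ∧ U = U
w → y = U → U = U  [¬U ∨ U]
z → x = U → ⊥ = U
(w → y) ∨ (z → x) = U ∨ U = U
((w → y) ∨ (z → x)) ∨ y = U ∨ U = U
((y ∧ w) ∧ (z ∨ y)) ↔ (((w → y) ∨ (z → x)) ∨ y) = U ↔ U = U

U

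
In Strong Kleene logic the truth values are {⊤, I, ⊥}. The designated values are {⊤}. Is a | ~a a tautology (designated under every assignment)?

No

Countermodel: a=I gives I, which is not designated.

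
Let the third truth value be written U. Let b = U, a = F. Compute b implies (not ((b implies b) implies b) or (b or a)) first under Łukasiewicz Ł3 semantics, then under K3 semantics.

T; U

In Łukasiewicz Ł3: b implies b = U implies U = T
(b implies b) implies b = T implies U = U
not ((b implies b) implies b) = not U = U
b or a = U or F = U
not ((b implies b) implies b) or (b or a) = U or U = U
b implies (not ((b implies b) implies b) or (b or a)) = U implies U = T
In K3: b implies b = U implies U = U  [not U or U]
(b implies b) implies b = U implies U = U
not ((b implies b) implies b) = not U = U
b or a = U or F = U
not ((b implies b) implies b) or (b or a) = U or U = U
b implies (not ((b implies b) implies b) or (b or a)) = U implies U = U
They differ because Łukasiewicz Ł3 and K3 treat U differently under implication.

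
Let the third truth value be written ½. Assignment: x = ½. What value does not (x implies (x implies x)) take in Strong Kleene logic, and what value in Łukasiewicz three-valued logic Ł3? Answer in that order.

½; ⊥

In Strong Kleene logic: x implies x = ½ implies ½ = ½  [not ½ or ½]
x implies (x implies x) = ½ implies ½ = ½
not (x implies (x implies x)) = not ½ = ½
In Łukasiewicz three-valued logic Ł3: x implies x = ½ implies ½ = ⊤  [min(1, 1−½+½)]
x implies (x implies x) = ½ implies ⊤ = ⊤
not (x implies (x implies x)) = not ⊤ = ⊥
They differ because Strong Kleene logic and Łukasiewicz three-valued logic Ł3 treat ½ differently under implication.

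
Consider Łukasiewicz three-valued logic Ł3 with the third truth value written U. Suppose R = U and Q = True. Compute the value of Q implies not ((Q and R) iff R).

False

Q and R = True and U = U
(Q and R) iff R = U iff U = True  [1 − |½−½|]
not ((Q and R) iff R) = not True = False
Q implies not ((Q and R) iff R) = True implies False = False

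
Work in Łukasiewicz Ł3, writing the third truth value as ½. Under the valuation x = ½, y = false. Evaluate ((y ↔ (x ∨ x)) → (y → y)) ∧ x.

x ∨ x = ½ ∨ ½ = ½
y ↔ (x ∨ x) = false ↔ ½ = ½  [1 − |0−½|]
y → y = false → false = true
(y ↔ (x ∨ x)) → (y → y) = ½ → true = true
((y ↔ (x ∨ x)) → (y → y)) ∧ x = true ∧ ½ = ½

½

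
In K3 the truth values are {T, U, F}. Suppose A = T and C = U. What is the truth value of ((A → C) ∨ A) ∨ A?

A → C = T → U = U
(A → C) ∨ A = U ∨ T = T
((A → C) ∨ A) ∨ A = T ∨ T = T

T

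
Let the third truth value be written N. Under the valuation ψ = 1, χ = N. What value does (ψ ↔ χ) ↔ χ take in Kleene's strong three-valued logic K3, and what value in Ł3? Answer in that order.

N; 1

In Kleene's strong three-valued logic K3: ψ ↔ χ = 1 ↔ N = N
(ψ ↔ χ) ↔ χ = N ↔ N = N
In Ł3: ψ ↔ χ = 1 ↔ N = N  [1 − |1−½|]
(ψ ↔ χ) ↔ χ = N ↔ N = 1
They differ because Kleene's strong three-valued logic K3 and Ł3 treat N differently under implication.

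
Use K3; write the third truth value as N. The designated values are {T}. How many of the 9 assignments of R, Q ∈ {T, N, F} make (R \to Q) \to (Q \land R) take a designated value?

2

Designated under: (R=T, Q=T); (R=T, Q=F).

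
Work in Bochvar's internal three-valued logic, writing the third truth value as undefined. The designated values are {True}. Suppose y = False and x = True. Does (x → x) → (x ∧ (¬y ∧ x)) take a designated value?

Yes

x → x = True → True = True
¬y = ¬False = True
¬y ∧ x = True ∧ True = True
x ∧ (¬y ∧ x) = True ∧ True = True
(x → x) → (x ∧ (¬y ∧ x)) = True → True = True
True ∈ {True}.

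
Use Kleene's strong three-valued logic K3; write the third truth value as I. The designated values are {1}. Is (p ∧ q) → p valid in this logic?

No

Countermodel: p=I, q=1 gives I, which is not designated.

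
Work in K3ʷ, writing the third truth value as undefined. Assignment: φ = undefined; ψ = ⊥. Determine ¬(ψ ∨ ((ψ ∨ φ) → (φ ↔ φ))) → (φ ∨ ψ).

ψ ∨ φ = ⊥ ∨ undefined = undefined
φ ↔ φ = undefined ↔ undefined = undefined
(ψ ∨ φ) → (φ ↔ φ) = undefined → undefined = undefined  [any arg is the third value ⇒ result is the third value]
ψ ∨ ((ψ ∨ φ) → (φ ↔ φ)) = ⊥ ∨ undefined = undefined
¬(ψ ∨ ((ψ ∨ φ) → (φ ↔ φ))) = ¬undefined = undefined
φ ∨ ψ = undefined ∨ ⊥ = undefined
¬(ψ ∨ ((ψ ∨ φ) → (φ ↔ φ))) → (φ ∨ ψ) = undefined → undefined = undefined

undefined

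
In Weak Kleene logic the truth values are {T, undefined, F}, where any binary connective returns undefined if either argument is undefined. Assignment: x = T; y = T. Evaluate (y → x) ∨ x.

y → x = T → T = T
(y → x) ∨ x = T ∨ T = T

T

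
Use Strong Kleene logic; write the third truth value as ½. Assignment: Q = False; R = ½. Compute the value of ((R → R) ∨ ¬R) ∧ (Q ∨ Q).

False

R → R = ½ → ½ = ½  [¬½ ∨ ½]
¬R = ¬½ = ½
(R → R) ∨ ¬R = ½ ∨ ½ = ½
Q ∨ Q = False ∨ False = False
((R → R) ∨ ¬R) ∧ (Q ∨ Q) = ½ ∧ False = False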